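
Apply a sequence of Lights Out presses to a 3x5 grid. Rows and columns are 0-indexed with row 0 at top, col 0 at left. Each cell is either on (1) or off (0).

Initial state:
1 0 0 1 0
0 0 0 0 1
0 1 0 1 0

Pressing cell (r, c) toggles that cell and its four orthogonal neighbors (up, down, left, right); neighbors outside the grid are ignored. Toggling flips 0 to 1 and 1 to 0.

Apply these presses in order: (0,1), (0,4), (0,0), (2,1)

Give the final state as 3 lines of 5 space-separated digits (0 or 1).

After press 1 at (0,1):
0 1 1 1 0
0 1 0 0 1
0 1 0 1 0

After press 2 at (0,4):
0 1 1 0 1
0 1 0 0 0
0 1 0 1 0

After press 3 at (0,0):
1 0 1 0 1
1 1 0 0 0
0 1 0 1 0

After press 4 at (2,1):
1 0 1 0 1
1 0 0 0 0
1 0 1 1 0

Answer: 1 0 1 0 1
1 0 0 0 0
1 0 1 1 0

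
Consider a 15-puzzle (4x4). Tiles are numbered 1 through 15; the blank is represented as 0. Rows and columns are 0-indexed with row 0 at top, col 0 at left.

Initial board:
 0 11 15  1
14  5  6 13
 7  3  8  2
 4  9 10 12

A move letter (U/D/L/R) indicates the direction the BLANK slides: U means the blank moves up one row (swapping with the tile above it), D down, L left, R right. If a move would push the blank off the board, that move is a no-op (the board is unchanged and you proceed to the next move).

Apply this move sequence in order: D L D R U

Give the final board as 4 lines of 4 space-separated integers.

After move 1 (D):
14 11 15  1
 0  5  6 13
 7  3  8  2
 4  9 10 12

After move 2 (L):
14 11 15  1
 0  5  6 13
 7  3  8  2
 4  9 10 12

After move 3 (D):
14 11 15  1
 7  5  6 13
 0  3  8  2
 4  9 10 12

After move 4 (R):
14 11 15  1
 7  5  6 13
 3  0  8  2
 4  9 10 12

After move 5 (U):
14 11 15  1
 7  0  6 13
 3  5  8  2
 4  9 10 12

Answer: 14 11 15  1
 7  0  6 13
 3  5  8  2
 4  9 10 12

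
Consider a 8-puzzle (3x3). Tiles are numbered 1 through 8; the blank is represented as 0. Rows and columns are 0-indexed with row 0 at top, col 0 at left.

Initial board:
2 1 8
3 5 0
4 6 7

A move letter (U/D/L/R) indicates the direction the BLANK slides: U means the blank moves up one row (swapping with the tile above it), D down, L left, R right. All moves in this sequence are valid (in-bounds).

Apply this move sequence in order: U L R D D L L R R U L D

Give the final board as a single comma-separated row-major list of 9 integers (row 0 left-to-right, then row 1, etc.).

After move 1 (U):
2 1 0
3 5 8
4 6 7

After move 2 (L):
2 0 1
3 5 8
4 6 7

After move 3 (R):
2 1 0
3 5 8
4 6 7

After move 4 (D):
2 1 8
3 5 0
4 6 7

After move 5 (D):
2 1 8
3 5 7
4 6 0

After move 6 (L):
2 1 8
3 5 7
4 0 6

After move 7 (L):
2 1 8
3 5 7
0 4 6

After move 8 (R):
2 1 8
3 5 7
4 0 6

After move 9 (R):
2 1 8
3 5 7
4 6 0

After move 10 (U):
2 1 8
3 5 0
4 6 7

After move 11 (L):
2 1 8
3 0 5
4 6 7

After move 12 (D):
2 1 8
3 6 5
4 0 7

Answer: 2, 1, 8, 3, 6, 5, 4, 0, 7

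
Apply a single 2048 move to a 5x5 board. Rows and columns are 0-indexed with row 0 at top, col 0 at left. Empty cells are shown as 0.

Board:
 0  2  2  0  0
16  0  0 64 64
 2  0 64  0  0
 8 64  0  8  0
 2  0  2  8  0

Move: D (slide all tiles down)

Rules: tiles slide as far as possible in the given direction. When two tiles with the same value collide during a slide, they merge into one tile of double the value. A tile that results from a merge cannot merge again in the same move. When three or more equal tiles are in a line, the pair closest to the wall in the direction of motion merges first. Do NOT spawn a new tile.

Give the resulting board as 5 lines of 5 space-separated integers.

Answer:  0  0  0  0  0
16  0  0  0  0
 2  0  2  0  0
 8  2 64 64  0
 2 64  2 16 64

Derivation:
Slide down:
col 0: [0, 16, 2, 8, 2] -> [0, 16, 2, 8, 2]
col 1: [2, 0, 0, 64, 0] -> [0, 0, 0, 2, 64]
col 2: [2, 0, 64, 0, 2] -> [0, 0, 2, 64, 2]
col 3: [0, 64, 0, 8, 8] -> [0, 0, 0, 64, 16]
col 4: [0, 64, 0, 0, 0] -> [0, 0, 0, 0, 64]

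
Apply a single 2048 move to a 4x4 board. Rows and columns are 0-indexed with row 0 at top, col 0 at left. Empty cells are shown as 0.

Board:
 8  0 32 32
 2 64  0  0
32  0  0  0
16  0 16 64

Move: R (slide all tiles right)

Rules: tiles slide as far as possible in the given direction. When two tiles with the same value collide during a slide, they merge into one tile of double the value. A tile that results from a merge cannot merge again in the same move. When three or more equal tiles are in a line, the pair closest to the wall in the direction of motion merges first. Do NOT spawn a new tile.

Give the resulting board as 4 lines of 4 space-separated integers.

Slide right:
row 0: [8, 0, 32, 32] -> [0, 0, 8, 64]
row 1: [2, 64, 0, 0] -> [0, 0, 2, 64]
row 2: [32, 0, 0, 0] -> [0, 0, 0, 32]
row 3: [16, 0, 16, 64] -> [0, 0, 32, 64]

Answer:  0  0  8 64
 0  0  2 64
 0  0  0 32
 0  0 32 64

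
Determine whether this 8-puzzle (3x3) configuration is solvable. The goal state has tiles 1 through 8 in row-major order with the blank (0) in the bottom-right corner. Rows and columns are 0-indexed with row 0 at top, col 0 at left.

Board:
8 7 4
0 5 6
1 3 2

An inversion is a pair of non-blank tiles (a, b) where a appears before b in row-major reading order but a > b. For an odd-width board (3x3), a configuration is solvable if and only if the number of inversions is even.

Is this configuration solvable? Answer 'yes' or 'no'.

Answer: no

Derivation:
Inversions (pairs i<j in row-major order where tile[i] > tile[j] > 0): 23
23 is odd, so the puzzle is not solvable.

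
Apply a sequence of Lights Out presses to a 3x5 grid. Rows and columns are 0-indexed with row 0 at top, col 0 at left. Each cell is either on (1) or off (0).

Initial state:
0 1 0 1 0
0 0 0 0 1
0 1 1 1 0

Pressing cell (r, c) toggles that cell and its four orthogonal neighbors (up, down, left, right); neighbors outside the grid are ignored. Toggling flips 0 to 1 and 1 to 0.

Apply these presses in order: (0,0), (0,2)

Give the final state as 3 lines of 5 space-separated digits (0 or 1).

Answer: 1 1 1 0 0
1 0 1 0 1
0 1 1 1 0

Derivation:
After press 1 at (0,0):
1 0 0 1 0
1 0 0 0 1
0 1 1 1 0

After press 2 at (0,2):
1 1 1 0 0
1 0 1 0 1
0 1 1 1 0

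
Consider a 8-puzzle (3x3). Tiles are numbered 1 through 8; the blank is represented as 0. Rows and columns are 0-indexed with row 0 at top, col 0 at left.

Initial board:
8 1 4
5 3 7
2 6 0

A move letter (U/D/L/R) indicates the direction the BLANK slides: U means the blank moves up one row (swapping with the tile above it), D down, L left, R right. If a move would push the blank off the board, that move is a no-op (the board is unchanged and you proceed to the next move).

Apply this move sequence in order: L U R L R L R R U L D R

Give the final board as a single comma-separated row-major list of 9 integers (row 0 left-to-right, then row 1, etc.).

After move 1 (L):
8 1 4
5 3 7
2 0 6

After move 2 (U):
8 1 4
5 0 7
2 3 6

After move 3 (R):
8 1 4
5 7 0
2 3 6

After move 4 (L):
8 1 4
5 0 7
2 3 6

After move 5 (R):
8 1 4
5 7 0
2 3 6

After move 6 (L):
8 1 4
5 0 7
2 3 6

After move 7 (R):
8 1 4
5 7 0
2 3 6

After move 8 (R):
8 1 4
5 7 0
2 3 6

After move 9 (U):
8 1 0
5 7 4
2 3 6

After move 10 (L):
8 0 1
5 7 4
2 3 6

After move 11 (D):
8 7 1
5 0 4
2 3 6

After move 12 (R):
8 7 1
5 4 0
2 3 6

Answer: 8, 7, 1, 5, 4, 0, 2, 3, 6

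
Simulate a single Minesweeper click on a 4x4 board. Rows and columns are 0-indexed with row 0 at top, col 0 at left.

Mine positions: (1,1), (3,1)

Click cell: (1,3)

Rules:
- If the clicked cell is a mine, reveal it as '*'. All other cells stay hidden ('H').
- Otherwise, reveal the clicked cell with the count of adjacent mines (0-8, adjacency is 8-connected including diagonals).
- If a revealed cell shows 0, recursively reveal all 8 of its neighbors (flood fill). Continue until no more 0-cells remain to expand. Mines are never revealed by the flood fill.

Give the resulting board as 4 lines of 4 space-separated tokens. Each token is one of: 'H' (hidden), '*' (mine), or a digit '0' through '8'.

H H 1 0
H H 1 0
H H 2 0
H H 1 0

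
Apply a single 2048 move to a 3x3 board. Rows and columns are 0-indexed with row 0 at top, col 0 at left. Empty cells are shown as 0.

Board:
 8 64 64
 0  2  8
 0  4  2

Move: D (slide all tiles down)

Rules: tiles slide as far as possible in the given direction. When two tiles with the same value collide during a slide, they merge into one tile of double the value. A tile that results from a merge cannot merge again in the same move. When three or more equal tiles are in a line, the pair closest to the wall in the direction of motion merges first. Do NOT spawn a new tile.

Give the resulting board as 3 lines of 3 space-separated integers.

Answer:  0 64 64
 0  2  8
 8  4  2

Derivation:
Slide down:
col 0: [8, 0, 0] -> [0, 0, 8]
col 1: [64, 2, 4] -> [64, 2, 4]
col 2: [64, 8, 2] -> [64, 8, 2]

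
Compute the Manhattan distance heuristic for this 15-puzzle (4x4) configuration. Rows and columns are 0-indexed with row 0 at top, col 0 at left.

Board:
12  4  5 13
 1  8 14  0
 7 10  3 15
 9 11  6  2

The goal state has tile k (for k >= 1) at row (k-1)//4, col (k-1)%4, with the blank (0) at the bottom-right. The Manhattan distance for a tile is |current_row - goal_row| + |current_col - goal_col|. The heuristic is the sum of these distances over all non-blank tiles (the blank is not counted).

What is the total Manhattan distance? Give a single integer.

Answer: 40

Derivation:
Tile 12: (0,0)->(2,3) = 5
Tile 4: (0,1)->(0,3) = 2
Tile 5: (0,2)->(1,0) = 3
Tile 13: (0,3)->(3,0) = 6
Tile 1: (1,0)->(0,0) = 1
Tile 8: (1,1)->(1,3) = 2
Tile 14: (1,2)->(3,1) = 3
Tile 7: (2,0)->(1,2) = 3
Tile 10: (2,1)->(2,1) = 0
Tile 3: (2,2)->(0,2) = 2
Tile 15: (2,3)->(3,2) = 2
Tile 9: (3,0)->(2,0) = 1
Tile 11: (3,1)->(2,2) = 2
Tile 6: (3,2)->(1,1) = 3
Tile 2: (3,3)->(0,1) = 5
Sum: 5 + 2 + 3 + 6 + 1 + 2 + 3 + 3 + 0 + 2 + 2 + 1 + 2 + 3 + 5 = 40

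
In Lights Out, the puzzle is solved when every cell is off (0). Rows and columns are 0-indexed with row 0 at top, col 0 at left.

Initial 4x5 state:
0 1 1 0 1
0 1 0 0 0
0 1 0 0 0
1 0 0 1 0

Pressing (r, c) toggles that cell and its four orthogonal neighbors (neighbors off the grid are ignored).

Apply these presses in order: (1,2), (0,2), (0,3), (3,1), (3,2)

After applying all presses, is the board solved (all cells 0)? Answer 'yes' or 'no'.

After press 1 at (1,2):
0 1 0 0 1
0 0 1 1 0
0 1 1 0 0
1 0 0 1 0

After press 2 at (0,2):
0 0 1 1 1
0 0 0 1 0
0 1 1 0 0
1 0 0 1 0

After press 3 at (0,3):
0 0 0 0 0
0 0 0 0 0
0 1 1 0 0
1 0 0 1 0

After press 4 at (3,1):
0 0 0 0 0
0 0 0 0 0
0 0 1 0 0
0 1 1 1 0

After press 5 at (3,2):
0 0 0 0 0
0 0 0 0 0
0 0 0 0 0
0 0 0 0 0

Lights still on: 0

Answer: yes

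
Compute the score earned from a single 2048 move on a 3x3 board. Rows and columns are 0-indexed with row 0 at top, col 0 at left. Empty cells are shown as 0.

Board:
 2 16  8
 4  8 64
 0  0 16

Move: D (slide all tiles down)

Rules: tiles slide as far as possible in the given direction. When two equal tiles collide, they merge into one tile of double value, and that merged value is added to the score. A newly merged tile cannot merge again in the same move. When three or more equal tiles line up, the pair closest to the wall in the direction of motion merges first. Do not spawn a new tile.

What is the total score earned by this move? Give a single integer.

Answer: 0

Derivation:
Slide down:
col 0: [2, 4, 0] -> [0, 2, 4]  score +0 (running 0)
col 1: [16, 8, 0] -> [0, 16, 8]  score +0 (running 0)
col 2: [8, 64, 16] -> [8, 64, 16]  score +0 (running 0)
Board after move:
 0  0  8
 2 16 64
 4  8 16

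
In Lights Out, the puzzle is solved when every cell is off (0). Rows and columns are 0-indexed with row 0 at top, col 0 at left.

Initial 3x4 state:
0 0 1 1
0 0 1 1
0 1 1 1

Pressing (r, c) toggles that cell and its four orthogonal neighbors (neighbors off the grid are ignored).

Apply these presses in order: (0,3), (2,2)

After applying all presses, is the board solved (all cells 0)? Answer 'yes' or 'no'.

After press 1 at (0,3):
0 0 0 0
0 0 1 0
0 1 1 1

After press 2 at (2,2):
0 0 0 0
0 0 0 0
0 0 0 0

Lights still on: 0

Answer: yes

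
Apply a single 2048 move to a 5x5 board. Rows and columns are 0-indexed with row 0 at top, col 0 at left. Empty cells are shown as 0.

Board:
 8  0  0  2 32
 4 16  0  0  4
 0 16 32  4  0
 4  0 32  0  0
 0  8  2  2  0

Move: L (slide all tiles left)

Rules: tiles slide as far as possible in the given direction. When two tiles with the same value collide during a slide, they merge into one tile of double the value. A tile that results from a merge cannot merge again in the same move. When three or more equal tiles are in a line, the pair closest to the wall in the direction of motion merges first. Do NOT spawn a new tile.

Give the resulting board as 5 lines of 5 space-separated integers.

Slide left:
row 0: [8, 0, 0, 2, 32] -> [8, 2, 32, 0, 0]
row 1: [4, 16, 0, 0, 4] -> [4, 16, 4, 0, 0]
row 2: [0, 16, 32, 4, 0] -> [16, 32, 4, 0, 0]
row 3: [4, 0, 32, 0, 0] -> [4, 32, 0, 0, 0]
row 4: [0, 8, 2, 2, 0] -> [8, 4, 0, 0, 0]

Answer:  8  2 32  0  0
 4 16  4  0  0
16 32  4  0  0
 4 32  0  0  0
 8  4  0  0  0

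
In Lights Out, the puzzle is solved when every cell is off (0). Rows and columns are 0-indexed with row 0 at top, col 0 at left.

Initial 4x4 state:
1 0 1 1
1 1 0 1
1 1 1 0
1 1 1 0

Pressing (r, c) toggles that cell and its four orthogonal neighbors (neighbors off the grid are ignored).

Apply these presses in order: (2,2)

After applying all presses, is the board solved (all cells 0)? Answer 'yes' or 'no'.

Answer: no

Derivation:
After press 1 at (2,2):
1 0 1 1
1 1 1 1
1 0 0 1
1 1 0 0

Lights still on: 11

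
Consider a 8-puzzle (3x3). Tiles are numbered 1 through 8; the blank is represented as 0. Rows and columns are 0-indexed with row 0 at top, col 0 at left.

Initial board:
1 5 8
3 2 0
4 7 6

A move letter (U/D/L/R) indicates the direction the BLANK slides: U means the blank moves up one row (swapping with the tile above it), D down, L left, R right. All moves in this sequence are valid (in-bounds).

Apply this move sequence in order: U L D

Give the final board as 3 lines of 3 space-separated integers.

After move 1 (U):
1 5 0
3 2 8
4 7 6

After move 2 (L):
1 0 5
3 2 8
4 7 6

After move 3 (D):
1 2 5
3 0 8
4 7 6

Answer: 1 2 5
3 0 8
4 7 6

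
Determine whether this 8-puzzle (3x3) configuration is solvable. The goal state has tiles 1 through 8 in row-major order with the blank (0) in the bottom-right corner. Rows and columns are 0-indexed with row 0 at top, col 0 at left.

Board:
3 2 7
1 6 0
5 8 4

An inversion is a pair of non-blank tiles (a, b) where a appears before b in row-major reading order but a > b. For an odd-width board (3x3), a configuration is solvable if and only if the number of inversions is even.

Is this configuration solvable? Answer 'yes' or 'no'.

Answer: no

Derivation:
Inversions (pairs i<j in row-major order where tile[i] > tile[j] > 0): 11
11 is odd, so the puzzle is not solvable.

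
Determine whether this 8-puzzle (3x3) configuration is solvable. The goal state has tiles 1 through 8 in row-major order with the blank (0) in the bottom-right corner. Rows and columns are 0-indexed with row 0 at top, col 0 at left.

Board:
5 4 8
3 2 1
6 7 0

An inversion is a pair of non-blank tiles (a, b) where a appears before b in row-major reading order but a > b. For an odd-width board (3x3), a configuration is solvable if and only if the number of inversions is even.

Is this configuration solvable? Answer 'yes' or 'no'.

Answer: no

Derivation:
Inversions (pairs i<j in row-major order where tile[i] > tile[j] > 0): 15
15 is odd, so the puzzle is not solvable.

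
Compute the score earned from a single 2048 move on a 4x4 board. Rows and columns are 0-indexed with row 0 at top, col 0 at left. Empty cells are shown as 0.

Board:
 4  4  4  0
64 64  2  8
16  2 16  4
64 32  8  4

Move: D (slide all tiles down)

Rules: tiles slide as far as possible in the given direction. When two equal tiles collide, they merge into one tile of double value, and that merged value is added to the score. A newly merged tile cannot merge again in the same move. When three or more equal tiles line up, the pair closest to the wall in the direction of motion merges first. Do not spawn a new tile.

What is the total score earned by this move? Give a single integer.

Slide down:
col 0: [4, 64, 16, 64] -> [4, 64, 16, 64]  score +0 (running 0)
col 1: [4, 64, 2, 32] -> [4, 64, 2, 32]  score +0 (running 0)
col 2: [4, 2, 16, 8] -> [4, 2, 16, 8]  score +0 (running 0)
col 3: [0, 8, 4, 4] -> [0, 0, 8, 8]  score +8 (running 8)
Board after move:
 4  4  4  0
64 64  2  0
16  2 16  8
64 32  8  8

Answer: 8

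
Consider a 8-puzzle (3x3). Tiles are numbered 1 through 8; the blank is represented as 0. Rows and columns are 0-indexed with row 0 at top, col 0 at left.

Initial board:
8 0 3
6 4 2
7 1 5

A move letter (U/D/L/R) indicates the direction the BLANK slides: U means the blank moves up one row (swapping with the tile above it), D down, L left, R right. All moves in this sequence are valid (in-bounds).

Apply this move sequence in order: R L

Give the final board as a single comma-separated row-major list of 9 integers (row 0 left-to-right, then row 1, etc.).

Answer: 8, 0, 3, 6, 4, 2, 7, 1, 5

Derivation:
After move 1 (R):
8 3 0
6 4 2
7 1 5

After move 2 (L):
8 0 3
6 4 2
7 1 5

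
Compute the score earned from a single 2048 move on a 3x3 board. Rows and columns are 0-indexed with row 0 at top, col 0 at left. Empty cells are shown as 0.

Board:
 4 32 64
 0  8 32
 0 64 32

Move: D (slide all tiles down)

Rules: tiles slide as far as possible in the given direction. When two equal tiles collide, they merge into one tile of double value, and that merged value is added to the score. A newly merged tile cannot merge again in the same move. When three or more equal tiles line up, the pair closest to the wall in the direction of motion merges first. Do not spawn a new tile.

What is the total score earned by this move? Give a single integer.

Answer: 64

Derivation:
Slide down:
col 0: [4, 0, 0] -> [0, 0, 4]  score +0 (running 0)
col 1: [32, 8, 64] -> [32, 8, 64]  score +0 (running 0)
col 2: [64, 32, 32] -> [0, 64, 64]  score +64 (running 64)
Board after move:
 0 32  0
 0  8 64
 4 64 64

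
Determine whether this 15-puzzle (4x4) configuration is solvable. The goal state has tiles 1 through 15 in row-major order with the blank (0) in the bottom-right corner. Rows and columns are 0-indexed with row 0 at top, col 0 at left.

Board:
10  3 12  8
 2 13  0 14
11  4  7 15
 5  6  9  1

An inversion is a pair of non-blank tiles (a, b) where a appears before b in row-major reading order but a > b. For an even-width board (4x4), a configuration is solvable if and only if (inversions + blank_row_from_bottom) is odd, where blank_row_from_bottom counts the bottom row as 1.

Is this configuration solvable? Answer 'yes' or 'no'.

Inversions: 58
Blank is in row 1 (0-indexed from top), which is row 3 counting from the bottom (bottom = 1).
58 + 3 = 61, which is odd, so the puzzle is solvable.

Answer: yes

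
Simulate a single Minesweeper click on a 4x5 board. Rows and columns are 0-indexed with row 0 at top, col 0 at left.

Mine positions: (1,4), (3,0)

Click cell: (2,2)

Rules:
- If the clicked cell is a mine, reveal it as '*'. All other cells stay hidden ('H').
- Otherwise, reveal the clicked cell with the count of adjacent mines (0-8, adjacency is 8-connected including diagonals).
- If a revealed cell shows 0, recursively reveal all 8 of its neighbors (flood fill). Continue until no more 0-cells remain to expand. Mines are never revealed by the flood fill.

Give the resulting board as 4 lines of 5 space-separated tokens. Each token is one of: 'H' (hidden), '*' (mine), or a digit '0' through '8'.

0 0 0 1 H
0 0 0 1 H
1 1 0 1 1
H 1 0 0 0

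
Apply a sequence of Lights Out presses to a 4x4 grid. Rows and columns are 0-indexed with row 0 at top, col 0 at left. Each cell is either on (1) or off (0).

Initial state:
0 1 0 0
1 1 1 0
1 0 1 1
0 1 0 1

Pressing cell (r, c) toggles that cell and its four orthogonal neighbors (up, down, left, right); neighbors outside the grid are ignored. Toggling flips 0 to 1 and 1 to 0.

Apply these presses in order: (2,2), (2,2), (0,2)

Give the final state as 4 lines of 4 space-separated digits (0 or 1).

Answer: 0 0 1 1
1 1 0 0
1 0 1 1
0 1 0 1

Derivation:
After press 1 at (2,2):
0 1 0 0
1 1 0 0
1 1 0 0
0 1 1 1

After press 2 at (2,2):
0 1 0 0
1 1 1 0
1 0 1 1
0 1 0 1

After press 3 at (0,2):
0 0 1 1
1 1 0 0
1 0 1 1
0 1 0 1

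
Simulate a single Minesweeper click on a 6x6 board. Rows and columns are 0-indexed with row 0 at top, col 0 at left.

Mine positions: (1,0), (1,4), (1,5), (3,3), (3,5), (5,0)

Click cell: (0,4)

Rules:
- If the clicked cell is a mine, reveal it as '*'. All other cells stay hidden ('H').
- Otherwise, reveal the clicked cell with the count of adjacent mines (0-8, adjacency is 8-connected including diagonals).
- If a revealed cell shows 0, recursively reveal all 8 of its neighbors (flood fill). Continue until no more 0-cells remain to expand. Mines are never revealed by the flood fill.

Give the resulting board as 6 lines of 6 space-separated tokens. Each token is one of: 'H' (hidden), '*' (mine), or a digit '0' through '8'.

H H H H 2 H
H H H H H H
H H H H H H
H H H H H H
H H H H H H
H H H H H H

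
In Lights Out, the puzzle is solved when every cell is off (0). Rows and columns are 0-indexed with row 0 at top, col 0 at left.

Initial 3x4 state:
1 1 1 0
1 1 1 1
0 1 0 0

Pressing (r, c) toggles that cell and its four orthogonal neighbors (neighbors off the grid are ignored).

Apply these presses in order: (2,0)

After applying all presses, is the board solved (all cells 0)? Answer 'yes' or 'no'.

Answer: no

Derivation:
After press 1 at (2,0):
1 1 1 0
0 1 1 1
1 0 0 0

Lights still on: 7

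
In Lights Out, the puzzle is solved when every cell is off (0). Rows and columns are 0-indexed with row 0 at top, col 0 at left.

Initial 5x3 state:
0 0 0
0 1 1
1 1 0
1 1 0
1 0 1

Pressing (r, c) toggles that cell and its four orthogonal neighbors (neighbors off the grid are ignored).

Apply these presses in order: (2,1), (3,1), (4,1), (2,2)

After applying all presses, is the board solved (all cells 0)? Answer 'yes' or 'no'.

After press 1 at (2,1):
0 0 0
0 0 1
0 0 1
1 0 0
1 0 1

After press 2 at (3,1):
0 0 0
0 0 1
0 1 1
0 1 1
1 1 1

After press 3 at (4,1):
0 0 0
0 0 1
0 1 1
0 0 1
0 0 0

After press 4 at (2,2):
0 0 0
0 0 0
0 0 0
0 0 0
0 0 0

Lights still on: 0

Answer: yes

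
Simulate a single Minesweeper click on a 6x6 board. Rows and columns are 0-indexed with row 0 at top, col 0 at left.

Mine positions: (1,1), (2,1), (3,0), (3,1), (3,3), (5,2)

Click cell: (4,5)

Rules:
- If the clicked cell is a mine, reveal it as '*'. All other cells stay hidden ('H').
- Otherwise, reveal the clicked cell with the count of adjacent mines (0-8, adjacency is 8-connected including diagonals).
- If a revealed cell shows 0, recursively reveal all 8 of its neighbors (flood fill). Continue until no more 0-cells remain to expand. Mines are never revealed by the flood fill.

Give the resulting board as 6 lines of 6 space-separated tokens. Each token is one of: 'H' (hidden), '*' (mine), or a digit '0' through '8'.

H H 1 0 0 0
H H 2 0 0 0
H H 4 1 1 0
H H H H 1 0
H H H 2 1 0
H H H 1 0 0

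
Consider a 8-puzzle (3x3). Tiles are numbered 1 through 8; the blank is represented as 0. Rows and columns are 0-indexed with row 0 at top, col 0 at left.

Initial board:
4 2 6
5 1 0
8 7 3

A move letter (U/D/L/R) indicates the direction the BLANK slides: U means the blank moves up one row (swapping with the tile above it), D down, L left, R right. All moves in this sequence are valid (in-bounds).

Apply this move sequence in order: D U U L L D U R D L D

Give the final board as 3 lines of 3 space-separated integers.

Answer: 4 1 2
8 5 6
0 7 3

Derivation:
After move 1 (D):
4 2 6
5 1 3
8 7 0

After move 2 (U):
4 2 6
5 1 0
8 7 3

After move 3 (U):
4 2 0
5 1 6
8 7 3

After move 4 (L):
4 0 2
5 1 6
8 7 3

After move 5 (L):
0 4 2
5 1 6
8 7 3

After move 6 (D):
5 4 2
0 1 6
8 7 3

After move 7 (U):
0 4 2
5 1 6
8 7 3

After move 8 (R):
4 0 2
5 1 6
8 7 3

After move 9 (D):
4 1 2
5 0 6
8 7 3

After move 10 (L):
4 1 2
0 5 6
8 7 3

After move 11 (D):
4 1 2
8 5 6
0 7 3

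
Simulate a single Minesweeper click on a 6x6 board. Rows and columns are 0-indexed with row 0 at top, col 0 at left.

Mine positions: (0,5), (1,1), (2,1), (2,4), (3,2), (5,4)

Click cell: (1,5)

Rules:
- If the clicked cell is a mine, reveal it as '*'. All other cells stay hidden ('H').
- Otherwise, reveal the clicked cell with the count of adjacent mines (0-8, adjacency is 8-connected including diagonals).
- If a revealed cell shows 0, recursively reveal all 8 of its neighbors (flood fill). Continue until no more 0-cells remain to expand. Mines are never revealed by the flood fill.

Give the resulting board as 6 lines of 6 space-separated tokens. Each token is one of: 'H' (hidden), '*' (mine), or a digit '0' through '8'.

H H H H H H
H H H H H 2
H H H H H H
H H H H H H
H H H H H H
H H H H H H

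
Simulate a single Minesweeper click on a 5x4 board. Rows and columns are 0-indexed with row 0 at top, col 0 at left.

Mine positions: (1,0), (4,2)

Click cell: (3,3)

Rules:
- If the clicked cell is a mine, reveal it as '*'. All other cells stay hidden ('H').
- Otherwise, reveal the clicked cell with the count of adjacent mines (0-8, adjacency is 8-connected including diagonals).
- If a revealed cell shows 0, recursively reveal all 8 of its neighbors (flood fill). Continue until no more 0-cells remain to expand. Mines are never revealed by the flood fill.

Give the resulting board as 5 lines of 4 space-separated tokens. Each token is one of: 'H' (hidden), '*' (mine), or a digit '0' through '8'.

H H H H
H H H H
H H H H
H H H 1
H H H H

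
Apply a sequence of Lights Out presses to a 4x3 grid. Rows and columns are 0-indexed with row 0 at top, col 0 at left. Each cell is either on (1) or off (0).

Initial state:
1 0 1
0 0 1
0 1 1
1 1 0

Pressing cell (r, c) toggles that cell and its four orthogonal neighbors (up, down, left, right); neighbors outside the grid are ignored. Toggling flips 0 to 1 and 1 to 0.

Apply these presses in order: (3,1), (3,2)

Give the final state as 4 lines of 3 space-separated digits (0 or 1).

Answer: 1 0 1
0 0 1
0 0 0
0 1 0

Derivation:
After press 1 at (3,1):
1 0 1
0 0 1
0 0 1
0 0 1

After press 2 at (3,2):
1 0 1
0 0 1
0 0 0
0 1 0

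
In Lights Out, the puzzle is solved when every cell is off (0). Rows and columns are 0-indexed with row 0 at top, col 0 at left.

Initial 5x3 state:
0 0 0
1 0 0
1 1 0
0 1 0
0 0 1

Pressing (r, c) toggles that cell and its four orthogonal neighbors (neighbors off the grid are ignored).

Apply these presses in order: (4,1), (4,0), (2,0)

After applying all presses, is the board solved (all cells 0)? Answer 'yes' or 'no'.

After press 1 at (4,1):
0 0 0
1 0 0
1 1 0
0 0 0
1 1 0

After press 2 at (4,0):
0 0 0
1 0 0
1 1 0
1 0 0
0 0 0

After press 3 at (2,0):
0 0 0
0 0 0
0 0 0
0 0 0
0 0 0

Lights still on: 0

Answer: yes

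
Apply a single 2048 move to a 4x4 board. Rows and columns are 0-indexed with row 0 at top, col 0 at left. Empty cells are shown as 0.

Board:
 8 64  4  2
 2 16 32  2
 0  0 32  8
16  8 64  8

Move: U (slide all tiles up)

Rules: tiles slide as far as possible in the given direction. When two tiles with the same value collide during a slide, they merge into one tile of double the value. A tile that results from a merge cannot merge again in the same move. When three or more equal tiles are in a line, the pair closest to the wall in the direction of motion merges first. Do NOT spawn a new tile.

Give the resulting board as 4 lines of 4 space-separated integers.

Answer:  8 64  4  4
 2 16 64 16
16  8 64  0
 0  0  0  0

Derivation:
Slide up:
col 0: [8, 2, 0, 16] -> [8, 2, 16, 0]
col 1: [64, 16, 0, 8] -> [64, 16, 8, 0]
col 2: [4, 32, 32, 64] -> [4, 64, 64, 0]
col 3: [2, 2, 8, 8] -> [4, 16, 0, 0]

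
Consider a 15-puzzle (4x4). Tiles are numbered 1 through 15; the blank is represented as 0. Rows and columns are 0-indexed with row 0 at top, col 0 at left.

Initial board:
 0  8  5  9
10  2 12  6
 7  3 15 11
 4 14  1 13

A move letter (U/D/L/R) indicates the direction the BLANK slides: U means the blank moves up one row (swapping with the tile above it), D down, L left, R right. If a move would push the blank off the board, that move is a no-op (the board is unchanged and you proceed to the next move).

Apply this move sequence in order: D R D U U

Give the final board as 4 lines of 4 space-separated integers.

Answer: 10  0  5  9
 2  8 12  6
 7  3 15 11
 4 14  1 13

Derivation:
After move 1 (D):
10  8  5  9
 0  2 12  6
 7  3 15 11
 4 14  1 13

After move 2 (R):
10  8  5  9
 2  0 12  6
 7  3 15 11
 4 14  1 13

After move 3 (D):
10  8  5  9
 2  3 12  6
 7  0 15 11
 4 14  1 13

After move 4 (U):
10  8  5  9
 2  0 12  6
 7  3 15 11
 4 14  1 13

After move 5 (U):
10  0  5  9
 2  8 12  6
 7  3 15 11
 4 14  1 13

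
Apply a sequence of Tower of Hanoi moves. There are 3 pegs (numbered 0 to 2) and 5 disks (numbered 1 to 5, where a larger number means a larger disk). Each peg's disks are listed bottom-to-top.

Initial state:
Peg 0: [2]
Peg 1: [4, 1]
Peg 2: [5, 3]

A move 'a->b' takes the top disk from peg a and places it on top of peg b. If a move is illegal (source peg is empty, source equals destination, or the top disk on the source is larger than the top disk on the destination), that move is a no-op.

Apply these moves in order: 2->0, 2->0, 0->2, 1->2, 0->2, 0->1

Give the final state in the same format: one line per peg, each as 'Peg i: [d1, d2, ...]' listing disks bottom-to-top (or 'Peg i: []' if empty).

Answer: Peg 0: []
Peg 1: [4]
Peg 2: [5, 3, 2, 1]

Derivation:
After move 1 (2->0):
Peg 0: [2]
Peg 1: [4, 1]
Peg 2: [5, 3]

After move 2 (2->0):
Peg 0: [2]
Peg 1: [4, 1]
Peg 2: [5, 3]

After move 3 (0->2):
Peg 0: []
Peg 1: [4, 1]
Peg 2: [5, 3, 2]

After move 4 (1->2):
Peg 0: []
Peg 1: [4]
Peg 2: [5, 3, 2, 1]

After move 5 (0->2):
Peg 0: []
Peg 1: [4]
Peg 2: [5, 3, 2, 1]

After move 6 (0->1):
Peg 0: []
Peg 1: [4]
Peg 2: [5, 3, 2, 1]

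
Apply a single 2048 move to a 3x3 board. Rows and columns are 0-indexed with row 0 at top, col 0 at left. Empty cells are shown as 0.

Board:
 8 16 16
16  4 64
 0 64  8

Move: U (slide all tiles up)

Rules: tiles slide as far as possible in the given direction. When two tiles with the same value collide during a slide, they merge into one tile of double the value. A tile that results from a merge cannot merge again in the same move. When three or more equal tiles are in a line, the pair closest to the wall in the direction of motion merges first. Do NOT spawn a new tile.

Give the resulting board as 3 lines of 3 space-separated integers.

Answer:  8 16 16
16  4 64
 0 64  8

Derivation:
Slide up:
col 0: [8, 16, 0] -> [8, 16, 0]
col 1: [16, 4, 64] -> [16, 4, 64]
col 2: [16, 64, 8] -> [16, 64, 8]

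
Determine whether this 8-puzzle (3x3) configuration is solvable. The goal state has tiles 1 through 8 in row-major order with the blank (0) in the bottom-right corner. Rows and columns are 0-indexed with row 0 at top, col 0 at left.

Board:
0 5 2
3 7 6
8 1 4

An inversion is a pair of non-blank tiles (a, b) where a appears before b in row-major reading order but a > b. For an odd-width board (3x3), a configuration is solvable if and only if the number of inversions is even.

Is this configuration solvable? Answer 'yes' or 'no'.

Inversions (pairs i<j in row-major order where tile[i] > tile[j] > 0): 13
13 is odd, so the puzzle is not solvable.

Answer: no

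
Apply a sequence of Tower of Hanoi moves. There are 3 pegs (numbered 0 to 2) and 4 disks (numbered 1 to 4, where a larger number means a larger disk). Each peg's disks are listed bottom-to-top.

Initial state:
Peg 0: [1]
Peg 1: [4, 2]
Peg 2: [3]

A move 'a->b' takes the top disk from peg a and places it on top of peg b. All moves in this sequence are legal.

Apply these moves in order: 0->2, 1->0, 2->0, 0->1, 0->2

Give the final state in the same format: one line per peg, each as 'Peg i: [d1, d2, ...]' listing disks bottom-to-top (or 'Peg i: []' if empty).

After move 1 (0->2):
Peg 0: []
Peg 1: [4, 2]
Peg 2: [3, 1]

After move 2 (1->0):
Peg 0: [2]
Peg 1: [4]
Peg 2: [3, 1]

After move 3 (2->0):
Peg 0: [2, 1]
Peg 1: [4]
Peg 2: [3]

After move 4 (0->1):
Peg 0: [2]
Peg 1: [4, 1]
Peg 2: [3]

After move 5 (0->2):
Peg 0: []
Peg 1: [4, 1]
Peg 2: [3, 2]

Answer: Peg 0: []
Peg 1: [4, 1]
Peg 2: [3, 2]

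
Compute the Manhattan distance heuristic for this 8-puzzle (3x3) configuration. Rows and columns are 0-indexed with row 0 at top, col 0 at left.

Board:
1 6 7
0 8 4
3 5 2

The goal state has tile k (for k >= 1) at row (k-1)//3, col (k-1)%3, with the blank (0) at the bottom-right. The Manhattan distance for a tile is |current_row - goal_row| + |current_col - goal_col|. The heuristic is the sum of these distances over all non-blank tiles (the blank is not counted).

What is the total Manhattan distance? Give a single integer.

Tile 1: at (0,0), goal (0,0), distance |0-0|+|0-0| = 0
Tile 6: at (0,1), goal (1,2), distance |0-1|+|1-2| = 2
Tile 7: at (0,2), goal (2,0), distance |0-2|+|2-0| = 4
Tile 8: at (1,1), goal (2,1), distance |1-2|+|1-1| = 1
Tile 4: at (1,2), goal (1,0), distance |1-1|+|2-0| = 2
Tile 3: at (2,0), goal (0,2), distance |2-0|+|0-2| = 4
Tile 5: at (2,1), goal (1,1), distance |2-1|+|1-1| = 1
Tile 2: at (2,2), goal (0,1), distance |2-0|+|2-1| = 3
Sum: 0 + 2 + 4 + 1 + 2 + 4 + 1 + 3 = 17

Answer: 17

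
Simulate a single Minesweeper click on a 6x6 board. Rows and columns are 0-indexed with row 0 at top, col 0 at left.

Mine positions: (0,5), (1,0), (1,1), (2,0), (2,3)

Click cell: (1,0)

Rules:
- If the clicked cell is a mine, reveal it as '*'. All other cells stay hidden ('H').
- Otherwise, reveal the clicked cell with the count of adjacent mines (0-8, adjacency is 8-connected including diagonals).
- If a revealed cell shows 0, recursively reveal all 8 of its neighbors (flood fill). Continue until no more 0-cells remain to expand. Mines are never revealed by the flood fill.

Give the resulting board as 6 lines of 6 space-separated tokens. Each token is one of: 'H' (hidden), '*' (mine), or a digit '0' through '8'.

H H H H H H
* H H H H H
H H H H H H
H H H H H H
H H H H H H
H H H H H H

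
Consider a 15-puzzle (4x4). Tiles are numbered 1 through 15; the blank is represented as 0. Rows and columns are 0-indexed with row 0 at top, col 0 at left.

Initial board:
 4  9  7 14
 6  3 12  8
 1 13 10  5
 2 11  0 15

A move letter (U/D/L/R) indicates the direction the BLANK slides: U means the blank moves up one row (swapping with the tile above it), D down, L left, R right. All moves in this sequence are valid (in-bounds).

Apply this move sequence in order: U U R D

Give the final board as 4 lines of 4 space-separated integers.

After move 1 (U):
 4  9  7 14
 6  3 12  8
 1 13  0  5
 2 11 10 15

After move 2 (U):
 4  9  7 14
 6  3  0  8
 1 13 12  5
 2 11 10 15

After move 3 (R):
 4  9  7 14
 6  3  8  0
 1 13 12  5
 2 11 10 15

After move 4 (D):
 4  9  7 14
 6  3  8  5
 1 13 12  0
 2 11 10 15

Answer:  4  9  7 14
 6  3  8  5
 1 13 12  0
 2 11 10 15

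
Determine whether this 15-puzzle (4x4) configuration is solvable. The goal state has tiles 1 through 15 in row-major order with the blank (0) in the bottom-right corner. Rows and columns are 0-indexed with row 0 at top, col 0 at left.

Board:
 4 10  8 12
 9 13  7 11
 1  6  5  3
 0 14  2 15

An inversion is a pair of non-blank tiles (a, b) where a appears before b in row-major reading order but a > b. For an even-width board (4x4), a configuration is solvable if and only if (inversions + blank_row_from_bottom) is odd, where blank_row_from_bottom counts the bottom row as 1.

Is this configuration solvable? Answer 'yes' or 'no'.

Inversions: 55
Blank is in row 3 (0-indexed from top), which is row 1 counting from the bottom (bottom = 1).
55 + 1 = 56, which is even, so the puzzle is not solvable.

Answer: no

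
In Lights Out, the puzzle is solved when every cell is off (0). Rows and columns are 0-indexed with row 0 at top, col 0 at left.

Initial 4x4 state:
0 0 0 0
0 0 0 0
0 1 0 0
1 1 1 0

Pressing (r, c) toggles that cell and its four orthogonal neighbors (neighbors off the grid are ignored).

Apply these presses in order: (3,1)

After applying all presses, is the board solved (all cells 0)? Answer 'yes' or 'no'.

After press 1 at (3,1):
0 0 0 0
0 0 0 0
0 0 0 0
0 0 0 0

Lights still on: 0

Answer: yes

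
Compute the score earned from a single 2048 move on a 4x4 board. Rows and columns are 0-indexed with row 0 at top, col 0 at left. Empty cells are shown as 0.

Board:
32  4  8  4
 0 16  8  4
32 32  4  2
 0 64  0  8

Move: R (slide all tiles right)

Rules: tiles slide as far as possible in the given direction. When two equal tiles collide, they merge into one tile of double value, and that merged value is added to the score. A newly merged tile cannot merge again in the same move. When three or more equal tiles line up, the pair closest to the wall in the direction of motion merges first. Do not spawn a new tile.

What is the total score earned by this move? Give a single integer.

Answer: 64

Derivation:
Slide right:
row 0: [32, 4, 8, 4] -> [32, 4, 8, 4]  score +0 (running 0)
row 1: [0, 16, 8, 4] -> [0, 16, 8, 4]  score +0 (running 0)
row 2: [32, 32, 4, 2] -> [0, 64, 4, 2]  score +64 (running 64)
row 3: [0, 64, 0, 8] -> [0, 0, 64, 8]  score +0 (running 64)
Board after move:
32  4  8  4
 0 16  8  4
 0 64  4  2
 0  0 64  8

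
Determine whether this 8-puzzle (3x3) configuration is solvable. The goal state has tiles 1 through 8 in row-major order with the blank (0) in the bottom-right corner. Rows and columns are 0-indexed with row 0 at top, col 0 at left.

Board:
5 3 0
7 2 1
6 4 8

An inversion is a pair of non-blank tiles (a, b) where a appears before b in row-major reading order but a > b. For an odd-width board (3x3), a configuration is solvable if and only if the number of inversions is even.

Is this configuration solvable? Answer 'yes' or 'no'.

Inversions (pairs i<j in row-major order where tile[i] > tile[j] > 0): 12
12 is even, so the puzzle is solvable.

Answer: yes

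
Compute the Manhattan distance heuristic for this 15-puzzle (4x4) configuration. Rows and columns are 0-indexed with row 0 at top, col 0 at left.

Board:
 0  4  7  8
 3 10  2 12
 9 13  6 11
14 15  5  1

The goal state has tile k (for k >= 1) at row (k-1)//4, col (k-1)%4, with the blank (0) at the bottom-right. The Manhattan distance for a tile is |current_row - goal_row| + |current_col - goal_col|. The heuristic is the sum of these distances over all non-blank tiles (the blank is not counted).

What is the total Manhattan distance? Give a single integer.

Tile 4: at (0,1), goal (0,3), distance |0-0|+|1-3| = 2
Tile 7: at (0,2), goal (1,2), distance |0-1|+|2-2| = 1
Tile 8: at (0,3), goal (1,3), distance |0-1|+|3-3| = 1
Tile 3: at (1,0), goal (0,2), distance |1-0|+|0-2| = 3
Tile 10: at (1,1), goal (2,1), distance |1-2|+|1-1| = 1
Tile 2: at (1,2), goal (0,1), distance |1-0|+|2-1| = 2
Tile 12: at (1,3), goal (2,3), distance |1-2|+|3-3| = 1
Tile 9: at (2,0), goal (2,0), distance |2-2|+|0-0| = 0
Tile 13: at (2,1), goal (3,0), distance |2-3|+|1-0| = 2
Tile 6: at (2,2), goal (1,1), distance |2-1|+|2-1| = 2
Tile 11: at (2,3), goal (2,2), distance |2-2|+|3-2| = 1
Tile 14: at (3,0), goal (3,1), distance |3-3|+|0-1| = 1
Tile 15: at (3,1), goal (3,2), distance |3-3|+|1-2| = 1
Tile 5: at (3,2), goal (1,0), distance |3-1|+|2-0| = 4
Tile 1: at (3,3), goal (0,0), distance |3-0|+|3-0| = 6
Sum: 2 + 1 + 1 + 3 + 1 + 2 + 1 + 0 + 2 + 2 + 1 + 1 + 1 + 4 + 6 = 28

Answer: 28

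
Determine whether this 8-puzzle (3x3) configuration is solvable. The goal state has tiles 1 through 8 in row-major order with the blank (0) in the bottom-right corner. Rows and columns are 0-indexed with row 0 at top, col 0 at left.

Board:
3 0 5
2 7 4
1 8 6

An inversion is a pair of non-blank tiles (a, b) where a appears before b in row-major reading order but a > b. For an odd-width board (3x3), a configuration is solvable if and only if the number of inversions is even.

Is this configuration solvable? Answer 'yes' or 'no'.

Inversions (pairs i<j in row-major order where tile[i] > tile[j] > 0): 11
11 is odd, so the puzzle is not solvable.

Answer: no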